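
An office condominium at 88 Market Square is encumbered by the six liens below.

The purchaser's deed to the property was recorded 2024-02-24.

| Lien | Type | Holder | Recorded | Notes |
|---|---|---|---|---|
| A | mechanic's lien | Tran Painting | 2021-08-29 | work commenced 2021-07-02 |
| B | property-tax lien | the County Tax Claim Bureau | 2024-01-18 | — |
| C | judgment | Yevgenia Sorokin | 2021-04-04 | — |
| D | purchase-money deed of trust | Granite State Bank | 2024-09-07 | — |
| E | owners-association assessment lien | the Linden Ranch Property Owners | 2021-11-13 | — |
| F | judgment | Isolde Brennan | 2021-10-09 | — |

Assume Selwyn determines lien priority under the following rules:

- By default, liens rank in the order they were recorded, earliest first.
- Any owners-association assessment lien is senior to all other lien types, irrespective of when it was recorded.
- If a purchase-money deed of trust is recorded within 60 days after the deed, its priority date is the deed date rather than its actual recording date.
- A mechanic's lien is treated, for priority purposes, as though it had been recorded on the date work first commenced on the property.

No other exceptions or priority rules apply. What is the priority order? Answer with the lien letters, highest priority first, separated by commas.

Adjusting effective dates: A is treated as recorded 2021-07-02, the work-commencement date; D was recorded 196 days after the deed — beyond 60 days — so no relation-back applies.
As an owners-association assessment lien, E is senior to every other lien.
Ordering the rest by effective date: C (2021-04-04), A (2021-07-02), F (2021-10-09), B (2024-01-18), D (2024-09-07).

E, C, A, F, B, D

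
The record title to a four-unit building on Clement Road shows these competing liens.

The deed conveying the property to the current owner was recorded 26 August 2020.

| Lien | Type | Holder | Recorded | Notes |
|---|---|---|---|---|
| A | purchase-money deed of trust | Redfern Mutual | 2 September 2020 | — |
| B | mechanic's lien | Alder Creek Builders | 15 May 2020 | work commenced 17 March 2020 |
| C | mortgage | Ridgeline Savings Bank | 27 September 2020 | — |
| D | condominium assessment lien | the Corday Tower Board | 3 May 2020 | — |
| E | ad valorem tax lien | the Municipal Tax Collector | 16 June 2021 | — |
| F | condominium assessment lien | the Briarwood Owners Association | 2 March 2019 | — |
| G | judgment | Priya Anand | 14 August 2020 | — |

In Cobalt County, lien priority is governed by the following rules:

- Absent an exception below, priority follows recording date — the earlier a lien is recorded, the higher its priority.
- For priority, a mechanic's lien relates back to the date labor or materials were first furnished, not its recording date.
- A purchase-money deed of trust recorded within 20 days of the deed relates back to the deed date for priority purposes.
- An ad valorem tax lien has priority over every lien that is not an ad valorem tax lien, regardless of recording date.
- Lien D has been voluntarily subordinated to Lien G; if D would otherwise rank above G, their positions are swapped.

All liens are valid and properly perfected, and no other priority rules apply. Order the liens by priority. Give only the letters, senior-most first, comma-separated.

First, effective dates: A's effective date is the deed date, 26 August 2020; B relates back to 17 March 2020 (work commenced).
E is an ad valorem tax lien and takes priority over every other lien.
Remaining liens by effective date: F (2 March 2019), B (17 March 2020), D (3 May 2020), G (14 August 2020), A (26 August 2020), C (27 September 2020).
The subordination applies — D was senior to G — so D and G swap.

E, F, B, G, D, A, C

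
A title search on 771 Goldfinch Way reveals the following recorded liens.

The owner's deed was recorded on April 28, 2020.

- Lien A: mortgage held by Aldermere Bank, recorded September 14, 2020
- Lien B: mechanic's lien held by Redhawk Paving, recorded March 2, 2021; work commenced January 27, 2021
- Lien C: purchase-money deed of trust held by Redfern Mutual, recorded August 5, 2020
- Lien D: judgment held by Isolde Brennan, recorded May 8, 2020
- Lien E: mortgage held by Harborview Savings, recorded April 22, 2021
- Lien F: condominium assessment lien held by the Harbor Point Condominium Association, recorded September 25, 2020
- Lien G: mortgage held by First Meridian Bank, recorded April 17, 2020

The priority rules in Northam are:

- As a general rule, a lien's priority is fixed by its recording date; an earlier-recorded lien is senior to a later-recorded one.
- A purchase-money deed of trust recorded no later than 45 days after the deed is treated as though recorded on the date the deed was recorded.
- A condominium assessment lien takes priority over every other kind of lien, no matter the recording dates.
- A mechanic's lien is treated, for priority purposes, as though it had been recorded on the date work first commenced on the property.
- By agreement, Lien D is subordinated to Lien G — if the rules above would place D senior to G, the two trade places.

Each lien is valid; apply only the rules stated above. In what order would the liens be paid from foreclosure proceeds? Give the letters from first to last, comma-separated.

Adjusting effective dates: B's effective date is January 27, 2021, when work began; C missed the 45-day window (99 days after the deed), so its recording date stands.
F is a condominium assessment lien and takes priority over every other lien.
The other liens, earliest effective date first: G (April 17, 2020), D (May 8, 2020), C (August 5, 2020), A (September 14, 2020), B (January 27, 2021), E (April 22, 2021).
D is already junior to G, so the subordination agreement changes nothing.

F, G, D, C, A, B, E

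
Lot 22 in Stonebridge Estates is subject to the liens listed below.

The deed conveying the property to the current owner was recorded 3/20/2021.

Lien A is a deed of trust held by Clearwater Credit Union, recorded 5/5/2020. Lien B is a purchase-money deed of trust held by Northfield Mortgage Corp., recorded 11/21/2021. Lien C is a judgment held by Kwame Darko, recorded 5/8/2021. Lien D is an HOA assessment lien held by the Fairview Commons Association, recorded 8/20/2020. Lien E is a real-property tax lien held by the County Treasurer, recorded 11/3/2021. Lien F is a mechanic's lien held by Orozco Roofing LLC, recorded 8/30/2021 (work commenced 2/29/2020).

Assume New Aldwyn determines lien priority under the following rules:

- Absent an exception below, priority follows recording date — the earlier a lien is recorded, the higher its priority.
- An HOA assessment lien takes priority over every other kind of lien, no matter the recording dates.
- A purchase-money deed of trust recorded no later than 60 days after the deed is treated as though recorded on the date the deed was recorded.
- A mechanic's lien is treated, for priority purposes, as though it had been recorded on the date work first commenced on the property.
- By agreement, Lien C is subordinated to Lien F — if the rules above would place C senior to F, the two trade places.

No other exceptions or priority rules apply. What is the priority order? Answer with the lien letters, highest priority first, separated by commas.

D, F, A, C, E, B

Effective dates after the stated exceptions: B missed the 60-day window (246 days after the deed), so its recording date stands; F is treated as recorded 2/29/2020, the work-commencement date.
As an HOA assessment lien, D is senior to every other lien.
The other liens, earliest effective date first: F (2/29/2020), A (5/5/2020), C (5/8/2021), E (11/3/2021), B (11/21/2021).
C already ranks below F; the subordination has no effect.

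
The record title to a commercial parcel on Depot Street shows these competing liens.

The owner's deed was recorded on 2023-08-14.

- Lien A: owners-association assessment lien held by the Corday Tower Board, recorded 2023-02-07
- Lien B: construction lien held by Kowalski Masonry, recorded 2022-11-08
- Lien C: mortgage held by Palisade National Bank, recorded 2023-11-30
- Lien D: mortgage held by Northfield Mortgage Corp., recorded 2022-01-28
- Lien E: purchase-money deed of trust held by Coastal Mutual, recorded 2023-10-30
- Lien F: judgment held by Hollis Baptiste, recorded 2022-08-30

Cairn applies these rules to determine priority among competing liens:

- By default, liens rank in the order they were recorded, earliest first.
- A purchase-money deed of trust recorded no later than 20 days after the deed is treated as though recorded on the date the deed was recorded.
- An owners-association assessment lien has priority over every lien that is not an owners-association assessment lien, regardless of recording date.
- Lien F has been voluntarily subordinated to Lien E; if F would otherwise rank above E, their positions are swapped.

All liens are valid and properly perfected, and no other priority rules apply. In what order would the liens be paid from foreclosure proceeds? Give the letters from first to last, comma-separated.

A, D, E, B, F, C

Effective dates: E was recorded 77 days after the deed — beyond 20 days — so no relation-back applies.
A is an owners-association assessment lien, so it outranks all other liens regardless of date.
The other liens, earliest effective date first: D (2022-01-28), F (2022-08-30), B (2022-11-08), E (2023-10-30), C (2023-11-30).
F would otherwise be senior to E, so under the subordination agreement F and E exchange positions.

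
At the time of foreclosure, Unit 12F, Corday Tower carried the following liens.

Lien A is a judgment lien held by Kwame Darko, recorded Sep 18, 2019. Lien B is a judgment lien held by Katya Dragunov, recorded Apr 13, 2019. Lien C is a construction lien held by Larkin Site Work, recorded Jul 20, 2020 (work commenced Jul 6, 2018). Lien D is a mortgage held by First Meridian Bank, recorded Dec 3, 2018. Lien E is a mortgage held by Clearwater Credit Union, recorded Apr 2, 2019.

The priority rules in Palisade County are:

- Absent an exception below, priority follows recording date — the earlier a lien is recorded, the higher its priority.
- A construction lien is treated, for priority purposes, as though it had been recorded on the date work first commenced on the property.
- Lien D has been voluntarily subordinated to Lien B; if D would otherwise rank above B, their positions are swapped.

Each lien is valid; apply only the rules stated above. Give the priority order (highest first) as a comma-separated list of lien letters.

First, effective dates: C relates back to Jul 6, 2018 (work commenced).
Ordering by effective date: C (Jul 6, 2018), D (Dec 3, 2018), E (Apr 2, 2019), B (Apr 13, 2019), A (Sep 18, 2019).
D is senior to B before the subordination, so the two trade places.

C, B, E, D, A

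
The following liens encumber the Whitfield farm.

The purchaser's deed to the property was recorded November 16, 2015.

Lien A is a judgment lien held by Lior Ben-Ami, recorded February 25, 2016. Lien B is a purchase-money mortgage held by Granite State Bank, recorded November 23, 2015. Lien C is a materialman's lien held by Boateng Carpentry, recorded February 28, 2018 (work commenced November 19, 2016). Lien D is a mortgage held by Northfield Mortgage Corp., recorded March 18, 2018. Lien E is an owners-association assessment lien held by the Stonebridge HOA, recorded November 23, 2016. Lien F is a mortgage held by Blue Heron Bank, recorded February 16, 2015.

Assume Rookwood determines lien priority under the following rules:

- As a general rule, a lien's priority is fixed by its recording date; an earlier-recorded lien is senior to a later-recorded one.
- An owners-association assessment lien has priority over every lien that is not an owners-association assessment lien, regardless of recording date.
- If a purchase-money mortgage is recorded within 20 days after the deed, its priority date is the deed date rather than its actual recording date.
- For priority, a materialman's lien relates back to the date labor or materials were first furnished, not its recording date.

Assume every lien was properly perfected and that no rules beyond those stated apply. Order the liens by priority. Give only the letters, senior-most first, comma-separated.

Effective dates: B was recorded within the 20-day window, so its effective date is the deed date November 16, 2015; C relates back to November 19, 2016 (work commenced).
E, as an owners-association assessment lien, has superpriority and ranks first.
The other liens, earliest effective date first: F (February 16, 2015), B (November 16, 2015), A (February 25, 2016), C (November 19, 2016), D (March 18, 2018).

E, F, B, A, C, D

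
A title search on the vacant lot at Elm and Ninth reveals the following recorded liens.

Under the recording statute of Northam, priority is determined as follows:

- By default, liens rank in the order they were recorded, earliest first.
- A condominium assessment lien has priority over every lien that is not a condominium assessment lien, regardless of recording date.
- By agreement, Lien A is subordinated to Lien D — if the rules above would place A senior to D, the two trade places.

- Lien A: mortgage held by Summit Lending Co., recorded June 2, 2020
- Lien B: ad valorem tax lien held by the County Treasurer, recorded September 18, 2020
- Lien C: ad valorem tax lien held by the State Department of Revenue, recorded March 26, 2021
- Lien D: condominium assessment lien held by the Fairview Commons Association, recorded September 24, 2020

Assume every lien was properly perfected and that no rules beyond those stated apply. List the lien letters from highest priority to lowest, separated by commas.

D is a condominium assessment lien, so it outranks all other liens regardless of date.
Among the remaining liens, by effective date: A (June 2, 2020), B (September 18, 2020), C (March 26, 2021).
Since A is not senior to D, the subordination leaves the order unchanged.

D, A, B, C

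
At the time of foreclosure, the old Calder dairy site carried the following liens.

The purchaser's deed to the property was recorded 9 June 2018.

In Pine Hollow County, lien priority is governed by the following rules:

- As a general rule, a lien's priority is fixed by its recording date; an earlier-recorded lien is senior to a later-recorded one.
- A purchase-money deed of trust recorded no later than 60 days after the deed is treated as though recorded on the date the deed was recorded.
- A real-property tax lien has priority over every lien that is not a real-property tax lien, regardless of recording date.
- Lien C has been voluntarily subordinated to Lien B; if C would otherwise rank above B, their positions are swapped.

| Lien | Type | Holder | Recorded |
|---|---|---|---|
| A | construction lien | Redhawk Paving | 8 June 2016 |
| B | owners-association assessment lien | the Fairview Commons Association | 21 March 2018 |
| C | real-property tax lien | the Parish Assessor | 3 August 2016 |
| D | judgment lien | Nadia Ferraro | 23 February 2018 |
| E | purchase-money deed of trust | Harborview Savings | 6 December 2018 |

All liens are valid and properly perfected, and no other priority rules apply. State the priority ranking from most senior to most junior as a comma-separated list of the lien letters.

B, A, D, C, E

Effective dates after the stated exceptions: E was recorded 180 days after the deed — beyond 60 days — so no relation-back applies.
C is a real-property tax lien, so it outranks all other liens regardless of date.
Remaining liens by effective date: A (8 June 2016), D (23 February 2018), B (21 March 2018), E (6 December 2018).
C would otherwise be senior to B, so under the subordination agreement C and B exchange positions.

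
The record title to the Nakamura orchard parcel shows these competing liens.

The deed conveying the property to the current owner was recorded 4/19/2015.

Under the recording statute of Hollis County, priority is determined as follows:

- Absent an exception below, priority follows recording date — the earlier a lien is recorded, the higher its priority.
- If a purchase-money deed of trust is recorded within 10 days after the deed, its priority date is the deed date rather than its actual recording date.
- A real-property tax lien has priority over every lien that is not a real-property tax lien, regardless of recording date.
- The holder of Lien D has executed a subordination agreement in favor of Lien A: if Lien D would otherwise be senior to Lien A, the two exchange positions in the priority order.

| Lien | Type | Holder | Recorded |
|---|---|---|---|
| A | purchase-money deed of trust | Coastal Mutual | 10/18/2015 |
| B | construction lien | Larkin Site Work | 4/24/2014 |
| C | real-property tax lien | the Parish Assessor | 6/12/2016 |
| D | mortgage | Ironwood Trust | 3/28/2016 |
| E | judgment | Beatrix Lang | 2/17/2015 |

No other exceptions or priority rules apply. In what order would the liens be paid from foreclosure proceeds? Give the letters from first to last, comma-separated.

C, B, E, A, D

Adjusting effective dates: A was recorded 182 days after the deed, outside the 10-day window, so it keeps its recording date.
C, as a real-property tax lien, has superpriority and ranks first.
The other liens, earliest effective date first: B (4/24/2014), E (2/17/2015), A (10/18/2015), D (3/28/2016).
D is already junior to A, so the subordination agreement changes nothing.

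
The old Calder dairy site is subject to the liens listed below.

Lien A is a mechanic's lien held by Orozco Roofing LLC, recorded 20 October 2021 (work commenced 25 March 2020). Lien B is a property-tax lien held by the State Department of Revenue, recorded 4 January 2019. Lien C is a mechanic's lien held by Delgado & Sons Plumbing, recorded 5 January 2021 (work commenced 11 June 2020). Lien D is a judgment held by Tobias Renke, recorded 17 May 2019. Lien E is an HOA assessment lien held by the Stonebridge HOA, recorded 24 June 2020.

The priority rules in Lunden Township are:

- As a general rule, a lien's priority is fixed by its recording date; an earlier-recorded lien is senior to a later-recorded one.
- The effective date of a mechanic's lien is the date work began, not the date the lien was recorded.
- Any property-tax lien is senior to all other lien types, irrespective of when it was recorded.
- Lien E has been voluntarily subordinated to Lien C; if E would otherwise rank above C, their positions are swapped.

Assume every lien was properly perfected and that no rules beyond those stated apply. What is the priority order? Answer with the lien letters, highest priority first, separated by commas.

Effective dates: A is treated as recorded 25 March 2020, the work-commencement date; C is treated as recorded 11 June 2020, the work-commencement date.
B is a property-tax lien, so it outranks all other liens regardless of date.
Among the remaining liens, by effective date: D (17 May 2019), A (25 March 2020), C (11 June 2020), E (24 June 2020).
E already ranks below C; the subordination has no effect.

B, D, A, C, E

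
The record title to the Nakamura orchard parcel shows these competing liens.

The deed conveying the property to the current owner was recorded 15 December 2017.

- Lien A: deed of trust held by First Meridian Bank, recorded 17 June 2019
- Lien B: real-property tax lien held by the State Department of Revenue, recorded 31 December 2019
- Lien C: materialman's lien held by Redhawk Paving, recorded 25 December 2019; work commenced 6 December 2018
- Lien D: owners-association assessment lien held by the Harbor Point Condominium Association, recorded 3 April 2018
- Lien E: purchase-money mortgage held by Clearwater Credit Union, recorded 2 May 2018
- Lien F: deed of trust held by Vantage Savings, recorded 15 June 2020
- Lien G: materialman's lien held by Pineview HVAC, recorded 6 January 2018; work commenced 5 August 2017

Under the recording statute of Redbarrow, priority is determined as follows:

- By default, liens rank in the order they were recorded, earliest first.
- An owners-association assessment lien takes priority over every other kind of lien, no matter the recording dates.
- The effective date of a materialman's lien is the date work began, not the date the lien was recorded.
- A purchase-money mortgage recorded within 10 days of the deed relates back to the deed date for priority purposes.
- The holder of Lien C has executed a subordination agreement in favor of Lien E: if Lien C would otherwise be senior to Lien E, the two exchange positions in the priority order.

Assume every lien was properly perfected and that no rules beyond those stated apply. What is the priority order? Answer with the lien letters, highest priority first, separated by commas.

D, G, E, C, A, B, F

Effective dates after the stated exceptions: C is treated as recorded 6 December 2018, the work-commencement date; E was recorded 138 days after the deed, outside the 10-day window, so it keeps its recording date; G is treated as recorded 5 August 2017, the work-commencement date.
D, as an owners-association assessment lien, has superpriority and ranks first.
Ordering the rest by effective date: G (5 August 2017), E (2 May 2018), C (6 December 2018), A (17 June 2019), B (31 December 2019), F (15 June 2020).
C already ranks below E; the subordination has no effect.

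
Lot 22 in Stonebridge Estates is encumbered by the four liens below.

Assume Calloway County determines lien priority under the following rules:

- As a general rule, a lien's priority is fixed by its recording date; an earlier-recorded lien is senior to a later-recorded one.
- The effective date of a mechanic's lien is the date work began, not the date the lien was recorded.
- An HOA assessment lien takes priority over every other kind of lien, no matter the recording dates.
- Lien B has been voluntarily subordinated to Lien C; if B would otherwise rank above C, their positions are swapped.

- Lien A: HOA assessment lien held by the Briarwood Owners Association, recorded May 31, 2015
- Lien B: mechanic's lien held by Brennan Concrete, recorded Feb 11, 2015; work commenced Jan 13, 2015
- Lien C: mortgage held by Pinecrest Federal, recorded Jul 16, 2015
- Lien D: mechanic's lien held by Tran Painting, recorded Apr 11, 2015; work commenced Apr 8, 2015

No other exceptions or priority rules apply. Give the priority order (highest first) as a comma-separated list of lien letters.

Effective dates: B's effective date is Jan 13, 2015, when work began; D's effective date is Apr 8, 2015, when work began.
As an HOA assessment lien, A is senior to every other lien.
The other liens, earliest effective date first: B (Jan 13, 2015), D (Apr 8, 2015), C (Jul 16, 2015).
B is senior to C before the subordination, so the two trade places.

A, C, D, B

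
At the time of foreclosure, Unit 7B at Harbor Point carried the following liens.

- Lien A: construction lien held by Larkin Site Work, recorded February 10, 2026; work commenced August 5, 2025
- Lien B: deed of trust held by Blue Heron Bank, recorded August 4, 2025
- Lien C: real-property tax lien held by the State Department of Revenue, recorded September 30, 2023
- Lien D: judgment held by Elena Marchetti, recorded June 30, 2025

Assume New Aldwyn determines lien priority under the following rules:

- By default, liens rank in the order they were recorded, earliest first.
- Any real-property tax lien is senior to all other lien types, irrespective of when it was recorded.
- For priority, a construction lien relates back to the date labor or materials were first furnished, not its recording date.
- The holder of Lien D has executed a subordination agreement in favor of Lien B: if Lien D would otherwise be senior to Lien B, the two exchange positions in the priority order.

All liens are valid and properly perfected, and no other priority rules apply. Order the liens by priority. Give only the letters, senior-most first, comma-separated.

C, B, D, A

Effective dates: A relates back to August 5, 2025 (work commenced).
C is a real-property tax lien and takes priority over every other lien.
Ordering the rest by effective date: D (June 30, 2025), B (August 4, 2025), A (August 5, 2025).
D would otherwise be senior to B, so under the subordination agreement D and B exchange positions.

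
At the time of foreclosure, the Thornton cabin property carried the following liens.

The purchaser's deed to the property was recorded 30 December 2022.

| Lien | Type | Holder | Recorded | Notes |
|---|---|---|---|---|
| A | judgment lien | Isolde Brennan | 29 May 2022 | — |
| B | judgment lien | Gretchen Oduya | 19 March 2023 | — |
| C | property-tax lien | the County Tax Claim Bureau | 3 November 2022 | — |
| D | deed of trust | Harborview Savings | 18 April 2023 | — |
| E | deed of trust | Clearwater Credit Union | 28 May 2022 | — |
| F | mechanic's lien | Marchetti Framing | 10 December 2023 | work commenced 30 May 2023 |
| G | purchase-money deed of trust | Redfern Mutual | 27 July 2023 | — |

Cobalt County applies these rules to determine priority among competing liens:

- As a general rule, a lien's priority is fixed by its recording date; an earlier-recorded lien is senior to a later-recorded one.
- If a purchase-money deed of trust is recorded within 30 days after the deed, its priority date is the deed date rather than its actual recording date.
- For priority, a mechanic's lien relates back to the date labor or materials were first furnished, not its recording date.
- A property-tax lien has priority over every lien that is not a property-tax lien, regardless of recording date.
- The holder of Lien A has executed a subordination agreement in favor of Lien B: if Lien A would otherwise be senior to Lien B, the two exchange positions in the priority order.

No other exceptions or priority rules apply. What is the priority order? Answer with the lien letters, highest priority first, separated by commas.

Effective dates after the stated exceptions: F's effective date is 30 May 2023, when work began; G was recorded 209 days after the deed, outside the 30-day window, so it keeps its recording date.
C is a property-tax lien, so it outranks all other liens regardless of date.
The other liens, earliest effective date first: E (28 May 2022), A (29 May 2022), B (19 March 2023), D (18 April 2023), F (30 May 2023), G (27 July 2023).
The subordination applies — A was senior to B — so A and B swap.

C, E, B, A, D, F, G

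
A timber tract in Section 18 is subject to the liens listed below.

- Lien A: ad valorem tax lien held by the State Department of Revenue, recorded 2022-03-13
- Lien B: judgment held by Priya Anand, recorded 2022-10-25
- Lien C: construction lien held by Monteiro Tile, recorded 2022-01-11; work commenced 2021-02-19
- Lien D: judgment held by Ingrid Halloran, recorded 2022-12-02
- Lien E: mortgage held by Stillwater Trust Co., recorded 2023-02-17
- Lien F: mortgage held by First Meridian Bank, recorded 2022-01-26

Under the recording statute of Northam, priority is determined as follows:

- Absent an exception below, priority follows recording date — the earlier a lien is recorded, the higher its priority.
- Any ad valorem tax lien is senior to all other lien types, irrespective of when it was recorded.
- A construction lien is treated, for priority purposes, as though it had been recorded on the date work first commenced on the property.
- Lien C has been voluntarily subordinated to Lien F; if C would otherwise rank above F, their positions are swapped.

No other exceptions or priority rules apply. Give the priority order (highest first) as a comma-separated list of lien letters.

First, effective dates: C is treated as recorded 2021-02-19, the work-commencement date.
A is an ad valorem tax lien, so it outranks all other liens regardless of date.
Remaining liens by effective date: C (2021-02-19), F (2022-01-26), B (2022-10-25), D (2022-12-02), E (2023-02-17).
C would otherwise be senior to F, so under the subordination agreement C and F exchange positions.

A, F, C, B, D, E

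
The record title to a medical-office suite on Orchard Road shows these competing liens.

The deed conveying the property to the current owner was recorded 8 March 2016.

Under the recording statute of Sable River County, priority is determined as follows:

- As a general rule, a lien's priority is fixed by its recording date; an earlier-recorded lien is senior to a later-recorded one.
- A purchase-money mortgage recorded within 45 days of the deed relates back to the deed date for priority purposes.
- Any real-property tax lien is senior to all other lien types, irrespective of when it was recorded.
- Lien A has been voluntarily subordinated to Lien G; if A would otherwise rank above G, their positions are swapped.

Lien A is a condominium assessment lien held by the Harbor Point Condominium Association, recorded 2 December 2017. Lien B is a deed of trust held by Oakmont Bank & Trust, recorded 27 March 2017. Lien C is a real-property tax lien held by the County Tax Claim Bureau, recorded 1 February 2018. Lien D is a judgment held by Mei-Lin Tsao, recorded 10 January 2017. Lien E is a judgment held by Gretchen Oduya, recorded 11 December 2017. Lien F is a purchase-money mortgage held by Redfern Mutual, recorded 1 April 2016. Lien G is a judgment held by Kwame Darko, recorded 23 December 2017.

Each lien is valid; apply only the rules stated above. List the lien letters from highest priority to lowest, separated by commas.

Adjusting effective dates: F was recorded within the 45-day window, so its effective date is the deed date 8 March 2016.
C is a real-property tax lien, so it outranks all other liens regardless of date.
Ordering the rest by effective date: F (8 March 2016), D (10 January 2017), B (27 March 2017), A (2 December 2017), E (11 December 2017), G (23 December 2017).
A would otherwise be senior to G, so under the subordination agreement A and G exchange positions.

C, F, D, B, G, E, A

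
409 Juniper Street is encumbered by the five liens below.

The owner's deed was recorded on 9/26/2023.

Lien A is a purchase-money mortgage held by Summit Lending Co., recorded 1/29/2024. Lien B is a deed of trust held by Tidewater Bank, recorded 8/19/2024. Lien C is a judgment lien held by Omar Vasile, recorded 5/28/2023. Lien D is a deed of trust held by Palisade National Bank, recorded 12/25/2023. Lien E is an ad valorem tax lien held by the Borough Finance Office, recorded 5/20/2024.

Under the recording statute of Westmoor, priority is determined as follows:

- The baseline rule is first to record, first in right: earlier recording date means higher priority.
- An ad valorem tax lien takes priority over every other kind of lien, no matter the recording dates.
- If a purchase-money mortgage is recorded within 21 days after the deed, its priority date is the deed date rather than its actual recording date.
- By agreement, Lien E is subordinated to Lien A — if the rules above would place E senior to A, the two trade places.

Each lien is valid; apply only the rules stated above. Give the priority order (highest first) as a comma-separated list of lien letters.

A, C, D, E, B

Adjusting effective dates: A was recorded 125 days after the deed, outside the 21-day window, so it keeps its recording date.
As an ad valorem tax lien, E is senior to every other lien.
Ordering the rest by effective date: C (5/28/2023), D (12/25/2023), A (1/29/2024), B (8/19/2024).
E would otherwise be senior to A, so under the subordination agreement E and A exchange positions.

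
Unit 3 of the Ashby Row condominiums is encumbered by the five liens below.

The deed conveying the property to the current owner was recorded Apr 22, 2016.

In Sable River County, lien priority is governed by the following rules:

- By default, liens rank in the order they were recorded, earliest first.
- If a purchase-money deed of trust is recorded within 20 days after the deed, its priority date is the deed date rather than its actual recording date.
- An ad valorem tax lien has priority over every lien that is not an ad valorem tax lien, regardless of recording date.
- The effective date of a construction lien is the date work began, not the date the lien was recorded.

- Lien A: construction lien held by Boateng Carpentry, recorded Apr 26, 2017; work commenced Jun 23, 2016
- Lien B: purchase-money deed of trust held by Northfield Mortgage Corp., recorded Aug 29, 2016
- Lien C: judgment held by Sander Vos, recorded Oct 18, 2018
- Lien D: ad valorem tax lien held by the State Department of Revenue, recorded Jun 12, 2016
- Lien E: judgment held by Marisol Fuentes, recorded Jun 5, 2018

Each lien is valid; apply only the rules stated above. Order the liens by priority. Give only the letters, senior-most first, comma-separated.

D, A, B, E, C

Adjusting effective dates: A is treated as recorded Jun 23, 2016, the work-commencement date; B was recorded 129 days after the deed — beyond 20 days — so no relation-back applies.
D is an ad valorem tax lien and takes priority over every other lien.
The other liens, earliest effective date first: A (Jun 23, 2016), B (Aug 29, 2016), E (Jun 5, 2018), C (Oct 18, 2018).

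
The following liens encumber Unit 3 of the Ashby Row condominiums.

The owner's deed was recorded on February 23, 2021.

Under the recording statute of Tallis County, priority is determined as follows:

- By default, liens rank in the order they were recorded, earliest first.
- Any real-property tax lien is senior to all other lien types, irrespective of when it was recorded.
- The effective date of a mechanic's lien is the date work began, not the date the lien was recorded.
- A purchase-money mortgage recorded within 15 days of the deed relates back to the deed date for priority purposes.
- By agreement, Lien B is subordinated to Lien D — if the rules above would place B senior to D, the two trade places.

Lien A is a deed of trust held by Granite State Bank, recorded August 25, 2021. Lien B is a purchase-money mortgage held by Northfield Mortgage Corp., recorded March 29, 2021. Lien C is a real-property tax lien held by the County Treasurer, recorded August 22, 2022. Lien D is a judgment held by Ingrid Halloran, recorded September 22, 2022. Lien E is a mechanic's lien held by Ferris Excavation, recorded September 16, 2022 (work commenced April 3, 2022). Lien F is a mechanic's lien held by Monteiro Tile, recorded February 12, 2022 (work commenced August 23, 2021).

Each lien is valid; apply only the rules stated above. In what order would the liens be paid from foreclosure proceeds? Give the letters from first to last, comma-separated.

C, D, F, A, E, B

Effective dates: B was recorded 34 days after the deed, outside the 15-day window, so it keeps its recording date; E relates back to April 3, 2022 (work commenced); F relates back to August 23, 2021 (work commenced).
C is a real-property tax lien, so it outranks all other liens regardless of date.
Ordering the rest by effective date: B (March 29, 2021), F (August 23, 2021), A (August 25, 2021), E (April 3, 2022), D (September 22, 2022).
Because B would otherwise rank above D, the subordination swaps them.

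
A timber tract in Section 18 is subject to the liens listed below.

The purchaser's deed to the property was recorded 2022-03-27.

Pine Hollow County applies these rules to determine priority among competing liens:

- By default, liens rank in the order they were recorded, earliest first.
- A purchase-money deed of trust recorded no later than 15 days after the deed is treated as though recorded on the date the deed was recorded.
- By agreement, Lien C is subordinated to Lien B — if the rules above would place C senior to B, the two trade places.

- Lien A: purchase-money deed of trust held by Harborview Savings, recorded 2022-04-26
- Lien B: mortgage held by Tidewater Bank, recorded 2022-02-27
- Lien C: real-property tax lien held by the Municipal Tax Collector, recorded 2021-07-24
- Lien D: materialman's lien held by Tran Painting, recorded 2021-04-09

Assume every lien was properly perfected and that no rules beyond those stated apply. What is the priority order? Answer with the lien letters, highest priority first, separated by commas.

D, B, C, A

First, effective dates: A missed the 15-day window (30 days after the deed), so its recording date stands.
By effective date, earliest first: D (2021-04-09), C (2021-07-24), B (2022-02-27), A (2022-04-26).
Because C would otherwise rank above B, the subordination swaps them.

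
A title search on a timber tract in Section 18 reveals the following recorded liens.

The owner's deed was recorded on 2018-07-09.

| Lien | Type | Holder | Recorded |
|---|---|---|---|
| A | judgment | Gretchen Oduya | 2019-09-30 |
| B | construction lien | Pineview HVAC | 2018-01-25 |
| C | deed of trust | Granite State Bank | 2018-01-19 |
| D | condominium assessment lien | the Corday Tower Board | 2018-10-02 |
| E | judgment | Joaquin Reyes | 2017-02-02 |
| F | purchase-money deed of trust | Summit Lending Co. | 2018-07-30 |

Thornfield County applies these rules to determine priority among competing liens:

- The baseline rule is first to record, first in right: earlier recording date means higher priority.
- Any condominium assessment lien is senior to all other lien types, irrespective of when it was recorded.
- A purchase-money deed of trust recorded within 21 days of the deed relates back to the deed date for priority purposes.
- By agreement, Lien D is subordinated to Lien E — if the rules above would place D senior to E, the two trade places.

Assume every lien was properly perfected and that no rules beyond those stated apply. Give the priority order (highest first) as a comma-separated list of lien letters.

E, D, C, B, F, A

Effective dates after the stated exceptions: F relates back to the deed date 2018-07-09.
D is a condominium assessment lien and takes priority over every other lien.
Among the remaining liens, by effective date: E (2017-02-02), C (2018-01-19), B (2018-01-25), F (2018-07-09), A (2019-09-30).
The subordination applies — D was senior to E — so D and E swap.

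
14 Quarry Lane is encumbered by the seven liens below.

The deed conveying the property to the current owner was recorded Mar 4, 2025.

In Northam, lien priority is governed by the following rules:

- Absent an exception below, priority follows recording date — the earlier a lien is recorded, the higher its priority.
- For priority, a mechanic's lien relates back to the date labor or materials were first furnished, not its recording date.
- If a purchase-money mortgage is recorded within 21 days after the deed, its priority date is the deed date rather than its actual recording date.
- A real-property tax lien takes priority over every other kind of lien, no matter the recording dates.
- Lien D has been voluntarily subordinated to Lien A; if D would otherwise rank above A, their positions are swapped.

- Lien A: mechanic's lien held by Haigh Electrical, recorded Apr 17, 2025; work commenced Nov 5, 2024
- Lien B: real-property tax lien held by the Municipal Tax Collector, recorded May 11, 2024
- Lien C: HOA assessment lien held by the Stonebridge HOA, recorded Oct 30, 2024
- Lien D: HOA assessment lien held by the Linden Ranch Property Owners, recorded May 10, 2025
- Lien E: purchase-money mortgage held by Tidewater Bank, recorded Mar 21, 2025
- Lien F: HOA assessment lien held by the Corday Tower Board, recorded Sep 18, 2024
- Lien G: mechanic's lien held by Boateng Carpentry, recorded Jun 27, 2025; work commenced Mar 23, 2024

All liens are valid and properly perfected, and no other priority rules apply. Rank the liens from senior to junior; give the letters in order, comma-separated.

B, G, F, C, A, E, D

First, effective dates: A relates back to Nov 5, 2024 (work commenced); E was recorded within the 21-day window, so its effective date is the deed date Mar 4, 2025; G relates back to Mar 23, 2024 (work commenced).
B is a real-property tax lien and takes priority over every other lien.
Ordering the rest by effective date: G (Mar 23, 2024), F (Sep 18, 2024), C (Oct 30, 2024), A (Nov 5, 2024), E (Mar 4, 2025), D (May 10, 2025).
D is already junior to A, so the subordination agreement changes nothing.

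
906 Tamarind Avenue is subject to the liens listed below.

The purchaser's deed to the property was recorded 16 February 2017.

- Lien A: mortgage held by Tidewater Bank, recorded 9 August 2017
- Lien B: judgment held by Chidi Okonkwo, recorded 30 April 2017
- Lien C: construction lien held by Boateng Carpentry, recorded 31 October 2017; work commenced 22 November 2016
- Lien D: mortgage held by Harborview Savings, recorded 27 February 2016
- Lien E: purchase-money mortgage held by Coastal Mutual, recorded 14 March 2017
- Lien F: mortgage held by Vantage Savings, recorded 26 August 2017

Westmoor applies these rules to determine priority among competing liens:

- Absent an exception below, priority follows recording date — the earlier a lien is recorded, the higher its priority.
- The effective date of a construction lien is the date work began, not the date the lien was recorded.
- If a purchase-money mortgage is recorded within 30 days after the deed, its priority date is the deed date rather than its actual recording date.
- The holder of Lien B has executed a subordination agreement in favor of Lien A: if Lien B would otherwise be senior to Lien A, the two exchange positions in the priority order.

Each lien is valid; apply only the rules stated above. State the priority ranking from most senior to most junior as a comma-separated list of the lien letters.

First, effective dates: C's effective date is 22 November 2016, when work began; E relates back to the deed date 16 February 2017.
By effective date, earliest first: D (27 February 2016), C (22 November 2016), E (16 February 2017), B (30 April 2017), A (9 August 2017), F (26 August 2017).
The subordination applies — B was senior to A — so B and A swap.

D, C, E, A, B, F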